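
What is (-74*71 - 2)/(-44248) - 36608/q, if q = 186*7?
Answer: -100811717/3600681 ≈ -27.998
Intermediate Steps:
q = 1302
(-74*71 - 2)/(-44248) - 36608/q = (-74*71 - 2)/(-44248) - 36608/1302 = (-5254 - 2)*(-1/44248) - 36608*1/1302 = -5256*(-1/44248) - 18304/651 = 657/5531 - 18304/651 = -100811717/3600681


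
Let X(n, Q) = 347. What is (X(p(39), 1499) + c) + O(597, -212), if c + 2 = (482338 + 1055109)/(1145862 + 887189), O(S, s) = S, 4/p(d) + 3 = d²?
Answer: 1916671489/2033051 ≈ 942.76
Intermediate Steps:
p(d) = 4/(-3 + d²)
c = -2528655/2033051 (c = -2 + (482338 + 1055109)/(1145862 + 887189) = -2 + 1537447/2033051 = -2528655/2033051 ≈ -1.2438)
(X(p(39), 1499) + c) + O(597, -212) = (347 - 2528655/2033051) + 597 = 702940042/2033051 + 597 = 1916671489/2033051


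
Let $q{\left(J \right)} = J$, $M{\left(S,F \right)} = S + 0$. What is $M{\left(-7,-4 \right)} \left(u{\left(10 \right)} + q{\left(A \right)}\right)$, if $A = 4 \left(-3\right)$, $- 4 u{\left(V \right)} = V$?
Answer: $\frac{203}{2} \approx 101.5$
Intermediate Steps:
$M{\left(S,F \right)} = S$
$u{\left(V \right)} = - \frac{V}{4}$
$A = -12$
$M{\left(-7,-4 \right)} \left(u{\left(10 \right)} + q{\left(A \right)}\right) = - 7 \left(\left(- \frac{1}{4}\right) 10 - 12\right) = - 7 \left(- \frac{5}{2} - 12\right) = \left(-7\right) \left(- \frac{29}{2}\right) = \frac{203}{2}$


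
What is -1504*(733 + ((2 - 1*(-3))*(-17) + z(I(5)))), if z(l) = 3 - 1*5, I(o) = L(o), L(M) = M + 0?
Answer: -971584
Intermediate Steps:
L(M) = M
I(o) = o
z(l) = -2 (z(l) = 3 - 5 = -2)
-1504*(733 + ((2 - 1*(-3))*(-17) + z(I(5)))) = -1504*(733 + ((2 - 1*(-3))*(-17) - 2)) = -1504*(733 + ((2 + 3)*(-17) - 2)) = -1504*(733 + (5*(-17) - 2)) = -1504*(733 + (-85 - 2)) = -1504*(733 - 87) = -1504*646 = -971584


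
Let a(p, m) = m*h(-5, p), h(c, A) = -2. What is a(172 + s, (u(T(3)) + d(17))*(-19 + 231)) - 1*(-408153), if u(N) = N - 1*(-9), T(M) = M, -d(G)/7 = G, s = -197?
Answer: 453521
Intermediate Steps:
d(G) = -7*G
u(N) = 9 + N (u(N) = N + 9 = 9 + N)
a(p, m) = -2*m (a(p, m) = m*(-2) = -2*m)
a(172 + s, (u(T(3)) + d(17))*(-19 + 231)) - 1*(-408153) = -2*((9 + 3) - 7*17)*(-19 + 231) - 1*(-408153) = -2*(12 - 119)*212 + 408153 = -(-214)*212 + 408153 = -2*(-22684) + 408153 = 45368 + 408153 = 453521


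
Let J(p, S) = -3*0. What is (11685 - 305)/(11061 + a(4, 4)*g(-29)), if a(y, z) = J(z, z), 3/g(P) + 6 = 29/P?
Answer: 11380/11061 ≈ 1.0288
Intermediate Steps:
J(p, S) = 0
g(P) = 3/(-6 + 29/P)
a(y, z) = 0
(11685 - 305)/(11061 + a(4, 4)*g(-29)) = (11685 - 305)/(11061 + 0*(-3*(-29)/(-29 + 6*(-29)))) = 11380/(11061 + 0*(-3*(-29)/(-29 - 174))) = 11380/(11061 + 0*(-3*(-29)/(-203))) = 11380/(11061 + 0*(-3*(-29)*(-1/203))) = 11380/(11061 + 0*(-3/7)) = 11380/(11061 + 0) = 11380/11061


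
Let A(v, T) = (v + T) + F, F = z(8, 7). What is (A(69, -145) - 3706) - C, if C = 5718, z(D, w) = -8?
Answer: -9508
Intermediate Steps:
F = -8
A(v, T) = -8 + T + v (A(v, T) = (v + T) - 8 = (T + v) - 8 = -8 + T + v)
(A(69, -145) - 3706) - C = ((-8 - 145 + 69) - 3706) - 1*5718 = (-84 - 3706) - 5718 = -3790 - 5718 = -9508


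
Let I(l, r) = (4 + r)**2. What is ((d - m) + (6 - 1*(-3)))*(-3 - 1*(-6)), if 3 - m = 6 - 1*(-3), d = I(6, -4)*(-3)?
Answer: 45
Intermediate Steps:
d = 0 (d = (4 - 4)**2*(-3) = 0**2*(-3) = 0*(-3) = 0)
m = -6 (m = 3 - (6 - 1*(-3)) = 3 - (6 + 3) = 3 - 1*9 = 3 - 9 = -6)
((d - m) + (6 - 1*(-3)))*(-3 - 1*(-6)) = ((0 - 1*(-6)) + (6 - 1*(-3)))*(-3 - 1*(-6)) = ((0 + 6) + (6 + 3))*(-3 + 6) = (6 + 9)*3 = 15*3 = 45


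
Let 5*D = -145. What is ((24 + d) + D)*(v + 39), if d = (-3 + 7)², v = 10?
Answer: 539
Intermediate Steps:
d = 16 (d = 4² = 16)
D = -29 (D = (⅕)*(-145) = -29)
((24 + d) + D)*(v + 39) = ((24 + 16) - 29)*(10 + 39) = (40 - 29)*49 = 11*49 = 539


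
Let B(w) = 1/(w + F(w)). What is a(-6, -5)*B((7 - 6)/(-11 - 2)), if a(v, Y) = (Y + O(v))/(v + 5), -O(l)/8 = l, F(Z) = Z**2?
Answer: 7267/12 ≈ 605.58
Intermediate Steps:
O(l) = -8*l
a(v, Y) = (Y - 8*v)/(5 + v) (a(v, Y) = (Y - 8*v)/(v + 5) = (Y - 8*v)/(5 + v))
B(w) = 1/(w + w**2)
a(-6, -5)*B((7 - 6)/(-11 - 2)) = ((-5 - 8*(-6))/(5 - 6))*(1/((((7 - 6)/(-11 - 2)))*(1 + (7 - 6)/(-11 - 2)))) = ((-5 + 48)/(-1))*(1/(((1/(-13)))*(1 + 1/(-13)))) = (-1*43)*(1/(((1*(-1/13)))*(1 + 1*(-1/13)))) = -43/((-1/13)*(1 - 1/13)) = -(-559)/12/13 = -(-559)*13/12 = -43*(-169/12) = 7267/12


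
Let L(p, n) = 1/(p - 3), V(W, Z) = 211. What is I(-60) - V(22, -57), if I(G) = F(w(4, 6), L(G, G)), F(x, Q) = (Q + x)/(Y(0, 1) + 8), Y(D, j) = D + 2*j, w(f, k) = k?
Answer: -132553/630 ≈ -210.40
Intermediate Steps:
L(p, n) = 1/(-3 + p)
F(x, Q) = Q/10 + x/10 (F(x, Q) = (Q + x)/((0 + 2*1) + 8) = (Q + x)/((0 + 2) + 8) = (Q + x)/(2 + 8) = (Q + x)/10 = (Q + x)*(⅒) = Q/10 + x/10)
I(G) = ⅗ + 1/(10*(-3 + G)) (I(G) = 1/(10*(-3 + G)) + (⅒)*6 = 1/(10*(-3 + G)) + ⅗ = ⅗ + 1/(10*(-3 + G)))
I(-60) - V(22, -57) = (-17 + 6*(-60))/(10*(-3 - 60)) - 1*211 = (⅒)*(-17 - 360)/(-63) - 211 = (⅒)*(-1/63)*(-377) - 211 = 377/630 - 211 = -132553/630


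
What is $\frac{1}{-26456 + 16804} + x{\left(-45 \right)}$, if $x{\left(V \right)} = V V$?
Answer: $\frac{19545299}{9652} \approx 2025.0$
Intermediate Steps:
$x{\left(V \right)} = V^{2}$
$\frac{1}{-26456 + 16804} + x{\left(-45 \right)} = \frac{1}{-26456 + 16804} + \left(-45\right)^{2} = \frac{1}{-9652} + 2025 = - \frac{1}{9652} + 2025 = \frac{19545299}{9652}$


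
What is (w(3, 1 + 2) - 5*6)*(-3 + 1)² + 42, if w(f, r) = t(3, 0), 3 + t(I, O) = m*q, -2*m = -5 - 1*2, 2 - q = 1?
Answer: -76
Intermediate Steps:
q = 1 (q = 2 - 1*1 = 2 - 1 = 1)
m = 7/2 (m = -(-5 - 1*2)/2 = -(-5 - 2)/2 = -½*(-7) = 7/2 ≈ 3.5000)
t(I, O) = ½ (t(I, O) = -3 + (7/2)*1 = -3 + 7/2 = ½)
w(f, r) = ½
(w(3, 1 + 2) - 5*6)*(-3 + 1)² + 42 = (½ - 5*6)*(-3 + 1)² + 42 = (½ - 30)*(-2)² + 42 = -59/2*4 + 42 = -118 + 42 = -76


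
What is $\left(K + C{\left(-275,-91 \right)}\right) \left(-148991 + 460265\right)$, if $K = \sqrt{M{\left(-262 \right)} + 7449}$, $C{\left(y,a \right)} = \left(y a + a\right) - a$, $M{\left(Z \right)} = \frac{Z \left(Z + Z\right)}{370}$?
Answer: $7789631850 + \frac{311274 \sqrt{267641165}}{185} \approx 7.8172 \cdot 10^{9}$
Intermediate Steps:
$M{\left(Z \right)} = \frac{Z^{2}}{185}$ ($M{\left(Z \right)} = Z 2 Z \frac{1}{370} = 2 Z^{2} \cdot \frac{1}{370} = \frac{Z^{2}}{185}$)
$C{\left(y,a \right)} = a y$ ($C{\left(y,a \right)} = \left(a y + a\right) - a = \left(a + a y\right) - a = a y$)
$K = \frac{\sqrt{267641165}}{185}$ ($K = \sqrt{\frac{\left(-262\right)^{2}}{185} + 7449} = \sqrt{\frac{1}{185} \cdot 68644 + 7449} = \sqrt{\frac{68644}{185} + 7449} = \sqrt{\frac{1446709}{185}} = \frac{\sqrt{267641165}}{185} \approx 88.431$)
$\left(K + C{\left(-275,-91 \right)}\right) \left(-148991 + 460265\right) = \left(\frac{\sqrt{267641165}}{185} - -25025\right) \left(-148991 + 460265\right) = \left(\frac{\sqrt{267641165}}{185} + 25025\right) 311274 = \left(25025 + \frac{\sqrt{267641165}}{185}\right) 311274 = 7789631850 + \frac{311274 \sqrt{267641165}}{185}$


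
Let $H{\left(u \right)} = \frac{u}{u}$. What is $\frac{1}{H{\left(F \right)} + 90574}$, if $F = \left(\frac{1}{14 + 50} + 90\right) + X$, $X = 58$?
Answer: $\frac{1}{90575} \approx 1.1041 \cdot 10^{-5}$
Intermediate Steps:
$F = \frac{9473}{64}$ ($F = \left(\frac{1}{14 + 50} + 90\right) + 58 = \left(\frac{1}{64} + 90\right) + 58 = \frac{5761}{64} + 58 = \frac{9473}{64} \approx 148.02$)
$H{\left(u \right)} = 1$
$\frac{1}{H{\left(F \right)} + 90574} = \frac{1}{1 + 90574} = \frac{1}{90575}$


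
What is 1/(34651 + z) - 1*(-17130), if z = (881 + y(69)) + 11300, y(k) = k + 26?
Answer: 803859511/46927 ≈ 17130.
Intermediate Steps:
y(k) = 26 + k
z = 12276 (z = (881 + (26 + 69)) + 11300 = (881 + 95) + 11300 = 976 + 11300 = 12276)
1/(34651 + z) - 1*(-17130) = 1/(34651 + 12276) - 1*(-17130) = 1/46927 + 17130 = 803859511/46927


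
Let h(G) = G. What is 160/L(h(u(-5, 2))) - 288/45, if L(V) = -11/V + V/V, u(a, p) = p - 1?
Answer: -112/5 ≈ -22.400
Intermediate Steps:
u(a, p) = -1 + p
L(V) = 1 - 11/V (L(V) = -11/V + 1 = 1 - 11/V)
160/L(h(u(-5, 2))) - 288/45 = 160/(((-11 + (-1 + 2))/(-1 + 2))) - 288/45 = 160/(((-11 + 1)/1)) - 288*1/45 = 160/((1*(-10))) - 32/5 = 160/(-10) - 32/5 = 160*(-1/10) - 32/5 = -16 - 32/5 = -112/5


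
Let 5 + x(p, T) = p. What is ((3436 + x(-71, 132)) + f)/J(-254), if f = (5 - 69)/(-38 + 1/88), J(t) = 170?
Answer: 5619056/284155 ≈ 19.775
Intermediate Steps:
x(p, T) = -5 + p
f = 5632/3343 (f = -64/(-38 + 1/88) = -64/(-3343/88) = -64*(-88/3343) = 5632/3343 ≈ 1.6847)
((3436 + x(-71, 132)) + f)/J(-254) = ((3436 + (-5 - 71)) + 5632/3343)/170 = ((3436 - 76) + 5632/3343)*(1/170) = (3360 + 5632/3343)*(1/170) = (11238112/3343)*(1/170) = 5619056/284155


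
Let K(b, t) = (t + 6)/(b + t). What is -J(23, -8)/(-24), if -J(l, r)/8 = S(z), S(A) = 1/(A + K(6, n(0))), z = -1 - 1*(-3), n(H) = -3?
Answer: -⅑ ≈ -0.11111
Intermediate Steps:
K(b, t) = (6 + t)/(b + t)
z = 2 (z = -1 + 3 = 2)
S(A) = 1/(1 + A) (S(A) = 1/(A + (6 - 3)/(6 - 3)) = 1/(A + 3/3) = 1/(A + (⅓)*3) = 1/(A + 1) = 1/(1 + A))
J(l, r) = -8/3 (J(l, r) = -8/(1 + 2) = -8/3)
-J(23, -8)/(-24) = -1*(-8/3)/(-24) = (8/3)*(-1/24) = -⅑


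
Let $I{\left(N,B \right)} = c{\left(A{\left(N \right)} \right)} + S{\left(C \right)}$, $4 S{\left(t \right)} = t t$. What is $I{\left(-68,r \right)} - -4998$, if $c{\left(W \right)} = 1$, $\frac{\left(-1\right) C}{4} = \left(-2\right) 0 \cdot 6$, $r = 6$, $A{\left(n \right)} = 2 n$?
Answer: $4999$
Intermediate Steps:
$C = 0$ ($C = - 4 \left(-2\right) 0 \cdot 6 = - 4 \cdot 0 \cdot 6 = \left(-4\right) 0 = 0$)
$S{\left(t \right)} = \frac{t^{2}}{4}$ ($S{\left(t \right)} = \frac{t t}{4} = \frac{t^{2}}{4}$)
$I{\left(N,B \right)} = 1$ ($I{\left(N,B \right)} = 1 + \frac{0^{2}}{4} = 1 + \frac{1}{4} \cdot 0 = 1 + 0 = 1$)
$I{\left(-68,r \right)} - -4998 = 1 - -4998 = 1 + 4998 = 4999$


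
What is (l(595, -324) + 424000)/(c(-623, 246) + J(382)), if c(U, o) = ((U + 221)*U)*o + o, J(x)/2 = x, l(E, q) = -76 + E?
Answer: 424519/61610726 ≈ 0.0068903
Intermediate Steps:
J(x) = 2*x
c(U, o) = o + U*o*(221 + U) (c(U, o) = ((221 + U)*U)*o + o = (U*(221 + U))*o + o = U*o*(221 + U) + o = o + U*o*(221 + U))
(l(595, -324) + 424000)/(c(-623, 246) + J(382)) = ((-76 + 595) + 424000)/(246*(1 + (-623)² + 221*(-623)) + 2*382) = (519 + 424000)/(246*(1 + 388129 - 137683) + 764) = 424519/(246*250447 + 764) = 424519/(61609962 + 764) = 424519/61610726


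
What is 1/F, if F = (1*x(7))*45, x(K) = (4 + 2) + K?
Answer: 1/585 ≈ 0.0017094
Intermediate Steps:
x(K) = 6 + K
F = 585 (F = (1*(6 + 7))*45 = (1*13)*45 = 13*45 = 585)
1/F = 1/585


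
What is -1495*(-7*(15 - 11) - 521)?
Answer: 820755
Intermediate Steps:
-1495*(-7*(15 - 11) - 521) = -1495*(-7*4 - 521) = -1495*(-28 - 521) = -1495*(-549) = 820755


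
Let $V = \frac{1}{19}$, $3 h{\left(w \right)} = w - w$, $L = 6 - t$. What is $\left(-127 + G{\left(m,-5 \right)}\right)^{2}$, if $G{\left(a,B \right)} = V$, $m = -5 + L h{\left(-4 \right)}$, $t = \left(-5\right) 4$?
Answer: $\frac{5817744}{361} \approx 16116.0$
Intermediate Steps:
$t = -20$
$L = 26$ ($L = 6 - -20 = 6 + 20 = 26$)
$h{\left(w \right)} = 0$ ($h{\left(w \right)} = \frac{w - w}{3} = \frac{1}{3} \cdot 0 = 0$)
$V = \frac{1}{19} \approx 0.052632$
$m = -5$ ($m = -5 + 26 \cdot 0 = -5 + 0 = -5$)
$G{\left(a,B \right)} = \frac{1}{19}$
$\left(-127 + G{\left(m,-5 \right)}\right)^{2} = \left(-127 + \frac{1}{19}\right)^{2} = \left(- \frac{2412}{19}\right)^{2} = \frac{5817744}{361}$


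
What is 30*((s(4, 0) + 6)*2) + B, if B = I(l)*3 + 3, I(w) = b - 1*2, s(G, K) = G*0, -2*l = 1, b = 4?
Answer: 369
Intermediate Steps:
l = -1/2 (l = -1/2*1 = -1/2 ≈ -0.50000)
s(G, K) = 0
I(w) = 2 (I(w) = 4 - 1*2 = 4 - 2 = 2)
B = 9 (B = 2*3 + 3 = 6 + 3 = 9)
30*((s(4, 0) + 6)*2) + B = 30*((0 + 6)*2) + 9 = 30*(6*2) + 9 = 30*12 + 9 = 360 + 9 = 369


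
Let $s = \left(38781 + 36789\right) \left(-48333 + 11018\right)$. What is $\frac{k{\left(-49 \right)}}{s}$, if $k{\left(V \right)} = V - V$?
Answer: $0$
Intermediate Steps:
$k{\left(V \right)} = 0$
$s = -2819894550$ ($s = 75570 \left(-37315\right) = -2819894550$)
$\frac{k{\left(-49 \right)}}{s} = \frac{0}{-2819894550} = 0 \left(- \frac{1}{2819894550}\right) = 0$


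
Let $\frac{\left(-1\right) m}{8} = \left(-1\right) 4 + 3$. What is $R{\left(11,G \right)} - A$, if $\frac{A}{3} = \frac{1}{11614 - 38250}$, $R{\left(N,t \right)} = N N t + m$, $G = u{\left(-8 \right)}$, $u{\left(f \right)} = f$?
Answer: $- \frac{25570557}{26636} \approx -960.0$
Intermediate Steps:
$G = -8$
$m = 8$ ($m = - 8 \left(\left(-1\right) 4 + 3\right) = - 8 \left(-4 + 3\right) = \left(-8\right) \left(-1\right) = 8$)
$R{\left(N,t \right)} = 8 + t N^{2}$ ($R{\left(N,t \right)} = N N t + 8 = N^{2} t + 8 = t N^{2} + 8 = 8 + t N^{2}$)
$A = - \frac{3}{26636}$ ($A = \frac{3}{11614 - 38250} = \frac{3}{-26636} = 3 \left(- \frac{1}{26636}\right) = - \frac{3}{26636} \approx -0.00011263$)
$R{\left(11,G \right)} - A = \left(8 - 8 \cdot 11^{2}\right) - - \frac{3}{26636} = \left(8 - 968\right) + \frac{3}{26636} = -960 + \frac{3}{26636} = - \frac{25570557}{26636}$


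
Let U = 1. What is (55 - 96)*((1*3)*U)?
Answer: -123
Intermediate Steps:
(55 - 96)*((1*3)*U) = (55 - 96)*((1*3)*1) = -123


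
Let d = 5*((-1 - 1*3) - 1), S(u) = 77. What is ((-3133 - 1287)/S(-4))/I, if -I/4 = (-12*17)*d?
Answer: 13/4620 ≈ 0.0028139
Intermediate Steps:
d = -25 (d = 5*((-1 - 3) - 1) = 5*(-4 - 1) = 5*(-5) = -25)
I = -20400 (I = -4*(-12*17)*(-25) = -(-816)*(-25) = -4*5100 = -20400)
((-3133 - 1287)/S(-4))/I = ((-3133 - 1287)/77)/(-20400) = -4420*1/77*(-1/20400) = -4420/77*(-1/20400) = 13/4620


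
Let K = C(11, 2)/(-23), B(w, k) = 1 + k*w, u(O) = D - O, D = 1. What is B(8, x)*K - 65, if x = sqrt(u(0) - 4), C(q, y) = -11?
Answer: -1484/23 + 88*I*sqrt(3)/23 ≈ -64.522 + 6.627*I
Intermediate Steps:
u(O) = 1 - O
x = I*sqrt(3) (x = sqrt((1 - 1*0) - 4) = sqrt((1 + 0) - 4) = sqrt(1 - 4) = sqrt(-3) = I*sqrt(3) ≈ 1.732*I)
K = 11/23 (K = -11/(-23) = -11*(-1/23) = 11/23 ≈ 0.47826)
B(8, x)*K - 65 = (1 + (I*sqrt(3))*8)*(11/23) - 65 = (1 + 8*I*sqrt(3))*(11/23) - 65 = (11/23 + 88*I*sqrt(3)/23) - 65 = -1484/23 + 88*I*sqrt(3)/23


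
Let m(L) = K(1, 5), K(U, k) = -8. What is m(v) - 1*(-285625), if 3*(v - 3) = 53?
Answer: 285617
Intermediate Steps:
v = 62/3 (v = 3 + (⅓)*53 = 3 + 53/3 = 62/3 ≈ 20.667)
m(L) = -8
m(v) - 1*(-285625) = -8 - 1*(-285625) = -8 + 285625 = 285617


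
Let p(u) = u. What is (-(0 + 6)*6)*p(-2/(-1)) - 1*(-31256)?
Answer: 31184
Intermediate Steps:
(-(0 + 6)*6)*p(-2/(-1)) - 1*(-31256) = (-(0 + 6)*6)*(-2/(-1)) - 1*(-31256) = (-6*6)*(-2*(-1)) + 31256 = -1*36*2 + 31256 = -36*2 + 31256 = -72 + 31256 = 31184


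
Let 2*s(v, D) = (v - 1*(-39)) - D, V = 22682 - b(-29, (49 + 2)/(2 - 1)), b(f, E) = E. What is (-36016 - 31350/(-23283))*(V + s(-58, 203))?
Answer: -6294559029520/7761 ≈ -8.1105e+8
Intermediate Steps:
V = 22631 (V = 22682 - (49 + 2)/(2 - 1) = 22682 - 51/1 = 22682 - 51 = 22631)
s(v, D) = 39/2 + v/2 - D/2 (s(v, D) = ((v - 1*(-39)) - D)/2 = ((v + 39) - D)/2 = ((39 + v) - D)/2 = (39 + v - D)/2 = 39/2 + v/2 - D/2)
(-36016 - 31350/(-23283))*(V + s(-58, 203)) = (-36016 - 31350/(-23283))*(22631 + (39/2 + (1/2)*(-58) - 1/2*203)) = (-36016 - 31350*(-1/23283))*(22631 + (39/2 - 29 - 203/2)) = (-36016 + 10450/7761)*(22631 - 111) = -279509726/7761*22520 = -6294559029520/7761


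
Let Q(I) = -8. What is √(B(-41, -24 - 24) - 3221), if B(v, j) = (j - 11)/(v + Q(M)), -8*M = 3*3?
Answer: 3*I*√17530/7 ≈ 56.743*I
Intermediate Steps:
M = -9/8 (M = -3*3/8 = -⅛*9 = -9/8 ≈ -1.1250)
B(v, j) = (-11 + j)/(-8 + v) (B(v, j) = (j - 11)/(v - 8) = (-11 + j)/(-8 + v))
√(B(-41, -24 - 24) - 3221) = √((-11 + (-24 - 24))/(-8 - 41) - 3221) = √((-11 - 48)/(-49) - 3221) = √(-1/49*(-59) - 3221) = √(59/49 - 3221) = √(-157770/49) = 3*I*√17530/7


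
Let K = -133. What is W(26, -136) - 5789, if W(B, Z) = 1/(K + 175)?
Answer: -243137/42 ≈ -5789.0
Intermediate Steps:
W(B, Z) = 1/42 (W(B, Z) = 1/(-133 + 175) = 1/42)
W(26, -136) - 5789 = 1/42 - 5789 = -243137/42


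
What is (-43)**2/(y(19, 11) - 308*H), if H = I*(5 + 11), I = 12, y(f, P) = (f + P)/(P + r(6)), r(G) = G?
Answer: -31433/1005282 ≈ -0.031268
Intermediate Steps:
y(f, P) = (P + f)/(6 + P) (y(f, P) = (f + P)/(P + 6) = (P + f)/(6 + P))
H = 192 (H = 12*(5 + 11) = 12*16 = 192)
(-43)**2/(y(19, 11) - 308*H) = (-43)**2/((11 + 19)/(6 + 11) - 308*192) = 1849/(30/17 - 59136) = 1849/(-1005282/17) = 1849*(-17/1005282) = -31433/1005282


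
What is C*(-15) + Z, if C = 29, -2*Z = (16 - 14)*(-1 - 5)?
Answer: -429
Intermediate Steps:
Z = 6 (Z = -(16 - 14)*(-1 - 5)/2 = -(-6) = -½*(-12) = 6)
C*(-15) + Z = 29*(-15) + 6 = -435 + 6 = -429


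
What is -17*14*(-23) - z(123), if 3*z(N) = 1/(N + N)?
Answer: 4039811/738 ≈ 5474.0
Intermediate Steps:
z(N) = 1/(6*N) (z(N) = 1/(3*(N + N)) = 1/(3*((2*N))) = (1/(2*N))/3 = 1/(6*N))
-17*14*(-23) - z(123) = -17*14*(-23) - 1/(6*123) = -238*(-23) - 1/(6*123) = 5474 - 1*1/738 = 5474 - 1/738 = 4039811/738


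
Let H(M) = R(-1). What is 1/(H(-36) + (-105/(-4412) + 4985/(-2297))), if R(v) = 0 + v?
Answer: -10134364/31886999 ≈ -0.31782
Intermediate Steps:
R(v) = v
H(M) = -1
1/(H(-36) + (-105/(-4412) + 4985/(-2297))) = 1/(-1 + (-105/(-4412) + 4985/(-2297))) = 1/(-1 + (-105*(-1/4412) + 4985*(-1/2297))) = 1/(-1 + (105/4412 - 4985/2297)) = 1/(-1 - 21752635/10134364) = 1/(-31886999/10134364) = -10134364/31886999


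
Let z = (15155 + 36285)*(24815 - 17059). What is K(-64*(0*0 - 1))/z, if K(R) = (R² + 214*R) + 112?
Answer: 1119/24935540 ≈ 4.4876e-5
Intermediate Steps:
z = 398968640 (z = 51440*7756 = 398968640)
K(R) = 112 + R² + 214*R
K(-64*(0*0 - 1))/z = (112 + (-64*(0*0 - 1))² + 214*(-64*(0*0 - 1)))/398968640 = (112 + (-64*(0 - 1))² + 214*(-64*(0 - 1)))*(1/398968640) = (112 + (-64*(-1))² + 214*(-64*(-1)))*(1/398968640) = (112 + 64² + 214*64)*(1/398968640) = (112 + 4096 + 13696)*(1/398968640) = 17904*(1/398968640) = 1119/24935540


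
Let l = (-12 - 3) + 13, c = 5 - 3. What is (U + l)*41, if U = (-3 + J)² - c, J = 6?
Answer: 205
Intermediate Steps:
c = 2
l = -2 (l = -15 + 13 = -2)
U = 7 (U = (-3 + 6)² - 1*2 = 3² - 2 = 9 - 2 = 7)
(U + l)*41 = (7 - 2)*41 = 5*41 = 205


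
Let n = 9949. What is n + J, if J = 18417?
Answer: 28366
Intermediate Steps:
n + J = 9949 + 18417 = 28366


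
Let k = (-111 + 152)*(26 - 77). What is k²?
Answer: 4372281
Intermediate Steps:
k = -2091 (k = 41*(-51) = -2091)
k² = (-2091)² = 4372281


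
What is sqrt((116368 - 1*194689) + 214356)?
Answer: 3*sqrt(15115) ≈ 368.83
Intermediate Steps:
sqrt((116368 - 1*194689) + 214356) = sqrt((116368 - 194689) + 214356) = sqrt(-78321 + 214356) = sqrt(136035) = 3*sqrt(15115)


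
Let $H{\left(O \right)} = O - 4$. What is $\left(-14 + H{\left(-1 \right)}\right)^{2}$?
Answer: $361$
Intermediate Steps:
$H{\left(O \right)} = -4 + O$ ($H{\left(O \right)} = O - 4 = -4 + O$)
$\left(-14 + H{\left(-1 \right)}\right)^{2} = \left(-14 - 5\right)^{2} = \left(-19\right)^{2} = 361$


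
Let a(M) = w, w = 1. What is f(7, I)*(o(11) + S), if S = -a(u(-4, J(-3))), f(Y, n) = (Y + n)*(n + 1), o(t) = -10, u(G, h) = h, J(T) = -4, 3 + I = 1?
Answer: 55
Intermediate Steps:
I = -2 (I = -3 + 1 = -2)
a(M) = 1
f(Y, n) = (1 + n)*(Y + n) (f(Y, n) = (Y + n)*(1 + n) = (1 + n)*(Y + n))
S = -1 (S = -1*1 = -1)
f(7, I)*(o(11) + S) = (7 - 2 + (-2)**2 + 7*(-2))*(-10 - 1) = (7 - 2 + 4 - 14)*(-11) = -5*(-11) = 55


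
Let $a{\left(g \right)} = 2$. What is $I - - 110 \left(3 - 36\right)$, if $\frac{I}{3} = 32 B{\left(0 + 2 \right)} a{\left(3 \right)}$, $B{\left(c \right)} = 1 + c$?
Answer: $-3054$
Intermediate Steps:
$I = 576$ ($I = 3 \cdot 32 \left(1 + \left(0 + 2\right)\right) 2 = 3 \cdot 32 \left(1 + 2\right) 2 = 3 \cdot 32 \cdot 3 \cdot 2 = 3 \cdot 96 \cdot 2 = 3 \cdot 192 = 576$)
$I - - 110 \left(3 - 36\right) = 576 - - 110 \left(3 - 36\right) = 576 - \left(-110\right) \left(-33\right) = 576 - 3630 = -3054$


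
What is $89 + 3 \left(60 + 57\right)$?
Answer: $440$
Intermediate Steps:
$89 + 3 \left(60 + 57\right) = 89 + 3 \cdot 117 = 89 + 351 = 440$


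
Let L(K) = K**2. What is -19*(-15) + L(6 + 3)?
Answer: 366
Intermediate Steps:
-19*(-15) + L(6 + 3) = -19*(-15) + (6 + 3)**2 = 285 + 9**2 = 285 + 81 = 366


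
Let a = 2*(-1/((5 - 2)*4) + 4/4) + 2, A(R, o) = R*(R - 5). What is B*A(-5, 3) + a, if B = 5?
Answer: 1523/6 ≈ 253.83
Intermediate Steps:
A(R, o) = R*(-5 + R)
a = 23/6 (a = 2*(-1/(3*4) + 4*(¼)) + 2 = 2*(-1/12 + 1) + 2 = 2*(11/12) + 2 = 11/6 + 2 = 23/6 ≈ 3.8333)
B*A(-5, 3) + a = 5*(-5*(-5 - 5)) + 23/6 = 5*(-5*(-10)) + 23/6 = 5*50 + 23/6 = 250 + 23/6 = 1523/6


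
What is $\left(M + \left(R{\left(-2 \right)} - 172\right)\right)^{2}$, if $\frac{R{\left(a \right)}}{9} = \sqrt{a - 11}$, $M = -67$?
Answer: $56068 - 4302 i \sqrt{13} \approx 56068.0 - 15511.0 i$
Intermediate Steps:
$R{\left(a \right)} = 9 \sqrt{-11 + a}$ ($R{\left(a \right)} = 9 \sqrt{a - 11} = 9 \sqrt{-11 + a}$)
$\left(M + \left(R{\left(-2 \right)} - 172\right)\right)^{2} = \left(-67 + \left(9 \sqrt{-11 - 2} - 172\right)\right)^{2} = \left(-67 - \left(172 - 9 \sqrt{-13}\right)\right)^{2} = \left(-67 - \left(172 - 9 i \sqrt{13}\right)\right)^{2} = \left(-239 + 9 i \sqrt{13}\right)^{2}$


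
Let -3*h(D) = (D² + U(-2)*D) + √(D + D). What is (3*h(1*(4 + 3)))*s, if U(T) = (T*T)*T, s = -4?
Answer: -28 + 4*√14 ≈ -13.033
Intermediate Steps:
U(T) = T³ (U(T) = T²*T = T³)
h(D) = -D²/3 + 8*D/3 - √2*√D/3 (h(D) = -((D² + (-2)³*D) + √(D + D))/3 = -((D² - 8*D) + √(2*D))/3 = -((D² - 8*D) + √2*√D)/3 = -(D² - 8*D + √2*√D)/3 = -D²/3 + 8*D/3 - √2*√D/3)
(3*h(1*(4 + 3)))*s = (3*(-(4 + 3)²/3 + 8*(1*(4 + 3))/3 - √2*√(1*(4 + 3))/3))*(-4) = (3*(-(1*7)²/3 + 8*(1*7)/3 - √2*√(1*7)/3))*(-4) = (3*(-⅓*7² + (8/3)*7 - √2*√7/3))*(-4) = (3*(-⅓*49 + 56/3 - √14/3))*(-4) = (3*(-49/3 + 56/3 - √14/3))*(-4) = (3*(7/3 - √14/3))*(-4) = (7 - √14)*(-4) = -28 + 4*√14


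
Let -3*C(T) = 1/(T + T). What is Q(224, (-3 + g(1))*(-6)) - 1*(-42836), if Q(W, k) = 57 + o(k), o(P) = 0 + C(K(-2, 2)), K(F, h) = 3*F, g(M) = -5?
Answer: 1544149/36 ≈ 42893.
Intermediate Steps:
C(T) = -1/(6*T) (C(T) = -1/(3*(T + T)) = -1/(2*T)/3 = -1/(6*T))
o(P) = 1/36 (o(P) = 0 - 1/(6*(3*(-2))) = 0 - ⅙/(-6) = 0 - ⅙*(-⅙) = 0 + 1/36 = 1/36)
Q(W, k) = 2053/36 (Q(W, k) = 57 + 1/36 = 2053/36)
Q(224, (-3 + g(1))*(-6)) - 1*(-42836) = 2053/36 - 1*(-42836) = 2053/36 + 42836 = 1544149/36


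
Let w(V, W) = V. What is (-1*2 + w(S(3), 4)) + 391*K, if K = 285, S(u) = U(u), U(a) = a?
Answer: 111436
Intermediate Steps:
S(u) = u
(-1*2 + w(S(3), 4)) + 391*K = (-1*2 + 3) + 391*285 = (-2 + 3) + 111435 = 1 + 111435 = 111436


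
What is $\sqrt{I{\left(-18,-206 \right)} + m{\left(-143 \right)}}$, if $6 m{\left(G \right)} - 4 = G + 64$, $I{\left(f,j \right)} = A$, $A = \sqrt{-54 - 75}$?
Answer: $\frac{\sqrt{-50 + 4 i \sqrt{129}}}{2} \approx 1.4814 + 3.8334 i$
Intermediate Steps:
$A = i \sqrt{129}$ ($A = \sqrt{-129} = i \sqrt{129} \approx 11.358 i$)
$I{\left(f,j \right)} = i \sqrt{129}$
$m{\left(G \right)} = \frac{34}{3} + \frac{G}{6}$ ($m{\left(G \right)} = \frac{2}{3} + \frac{G + 64}{6} = \frac{2}{3} + \frac{64 + G}{6} = \frac{2}{3} + \left(\frac{32}{3} + \frac{G}{6}\right) = \frac{34}{3} + \frac{G}{6}$)
$\sqrt{I{\left(-18,-206 \right)} + m{\left(-143 \right)}} = \sqrt{i \sqrt{129} + \left(\frac{34}{3} + \frac{1}{6} \left(-143\right)\right)} = \sqrt{i \sqrt{129} + \left(\frac{34}{3} - \frac{143}{6}\right)} = \sqrt{i \sqrt{129} - \frac{25}{2}} = \sqrt{- \frac{25}{2} + i \sqrt{129}}$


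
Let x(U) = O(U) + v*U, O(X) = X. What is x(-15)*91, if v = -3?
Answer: 2730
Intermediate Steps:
x(U) = -2*U (x(U) = U - 3*U = -2*U)
x(-15)*91 = -2*(-15)*91 = 30*91 = 2730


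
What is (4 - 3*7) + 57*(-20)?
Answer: -1157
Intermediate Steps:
(4 - 3*7) + 57*(-20) = (4 - 21) - 1140 = -17 - 1140 = -1157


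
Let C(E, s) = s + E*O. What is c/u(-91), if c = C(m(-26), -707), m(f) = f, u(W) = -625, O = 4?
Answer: 811/625 ≈ 1.2976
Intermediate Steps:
C(E, s) = s + 4*E (C(E, s) = s + E*4 = s + 4*E)
c = -811 (c = -707 + 4*(-26) = -707 - 104 = -811)
c/u(-91) = -811/(-625) = -811*(-1/625) = 811/625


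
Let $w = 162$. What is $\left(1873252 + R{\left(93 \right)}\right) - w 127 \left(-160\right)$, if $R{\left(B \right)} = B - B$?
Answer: $5165092$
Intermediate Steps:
$R{\left(B \right)} = 0$
$\left(1873252 + R{\left(93 \right)}\right) - w 127 \left(-160\right) = \left(1873252 + 0\right) - 162 \cdot 127 \left(-160\right) = 1873252 - 20574 \left(-160\right) = 1873252 - -3291840 = 1873252 + 3291840 = 5165092$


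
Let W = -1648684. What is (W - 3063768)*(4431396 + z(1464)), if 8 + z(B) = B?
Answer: -20889602273104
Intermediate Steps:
z(B) = -8 + B
(W - 3063768)*(4431396 + z(1464)) = (-1648684 - 3063768)*(4431396 + (-8 + 1464)) = -4712452*(4431396 + 1456) = -4712452*4432852 = -20889602273104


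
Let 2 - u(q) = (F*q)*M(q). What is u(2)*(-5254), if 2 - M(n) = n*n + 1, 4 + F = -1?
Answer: 147112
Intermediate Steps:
F = -5 (F = -4 - 1 = -5)
M(n) = 1 - n² (M(n) = 2 - (n*n + 1) = 2 - (n² + 1) = 2 - (1 + n²) = 2 + (-1 - n²) = 1 - n²)
u(q) = 2 + 5*q*(1 - q²) (u(q) = 2 - (-5*q)*(1 - q²) = 2 - (-5)*q*(1 - q²) = 2 + 5*q*(1 - q²))
u(2)*(-5254) = (2 - 5*2*(-1 + 2²))*(-5254) = (2 - 5*2*(-1 + 4))*(-5254) = (2 - 5*2*3)*(-5254) = (2 - 30)*(-5254) = -28*(-5254) = 147112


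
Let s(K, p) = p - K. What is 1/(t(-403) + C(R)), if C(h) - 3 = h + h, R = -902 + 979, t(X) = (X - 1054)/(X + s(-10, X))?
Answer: 796/126429 ≈ 0.0062960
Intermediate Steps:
t(X) = (-1054 + X)/(10 + 2*X) (t(X) = (X - 1054)/(X + (X - 1*(-10))) = (-1054 + X)/(X + (X + 10)) = (-1054 + X)/(X + (10 + X)) = (-1054 + X)/(10 + 2*X))
R = 77
C(h) = 3 + 2*h (C(h) = 3 + (h + h) = 3 + 2*h)
1/(t(-403) + C(R)) = 1/((-1054 - 403)/(2*(5 - 403)) + (3 + 2*77)) = 1/((½)*(-1457)/(-398) + (3 + 154)) = 1/((½)*(-1/398)*(-1457) + 157) = 1/(1457/796 + 157) = 1/(126429/796) = 796/126429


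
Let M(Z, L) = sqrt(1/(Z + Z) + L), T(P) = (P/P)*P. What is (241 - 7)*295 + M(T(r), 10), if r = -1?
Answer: 69030 + sqrt(38)/2 ≈ 69033.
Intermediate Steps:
T(P) = P (T(P) = 1*P = P)
M(Z, L) = sqrt(L + 1/(2*Z)) (M(Z, L) = sqrt(1/(2*Z) + L) = sqrt(L + 1/(2*Z)))
(241 - 7)*295 + M(T(r), 10) = (241 - 7)*295 + sqrt(2/(-1) + 4*10)/2 = 234*295 + sqrt(2*(-1) + 40)/2 = 69030 + sqrt(-2 + 40)/2 = 69030 + sqrt(38)/2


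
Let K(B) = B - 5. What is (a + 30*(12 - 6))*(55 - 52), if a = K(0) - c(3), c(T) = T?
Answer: 516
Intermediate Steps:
K(B) = -5 + B
a = -8 (a = (-5 + 0) - 1*3 = -5 - 3 = -8)
(a + 30*(12 - 6))*(55 - 52) = (-8 + 30*(12 - 6))*(55 - 52) = (-8 + 30*6)*3 = (-8 + 180)*3 = 172*3 = 516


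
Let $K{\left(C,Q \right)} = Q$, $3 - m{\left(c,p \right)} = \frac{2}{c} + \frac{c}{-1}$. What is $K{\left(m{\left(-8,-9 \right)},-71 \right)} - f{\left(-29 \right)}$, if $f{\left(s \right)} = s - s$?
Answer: $-71$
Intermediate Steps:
$m{\left(c,p \right)} = 3 + c - \frac{2}{c}$ ($m{\left(c,p \right)} = 3 - \left(\frac{2}{c} + \frac{c}{-1}\right) = 3 - \left(\frac{2}{c} + c \left(-1\right)\right) = 3 - \left(\frac{2}{c} - c\right) = 3 - \left(- c + \frac{2}{c}\right) = 3 + \left(c - \frac{2}{c}\right) = 3 + c - \frac{2}{c}$)
$f{\left(s \right)} = 0$
$K{\left(m{\left(-8,-9 \right)},-71 \right)} - f{\left(-29 \right)} = -71 - 0 = -71 + 0 = -71$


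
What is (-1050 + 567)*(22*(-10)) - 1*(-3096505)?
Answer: 3202765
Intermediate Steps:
(-1050 + 567)*(22*(-10)) - 1*(-3096505) = -483*(-220) + 3096505 = 106260 + 3096505 = 3202765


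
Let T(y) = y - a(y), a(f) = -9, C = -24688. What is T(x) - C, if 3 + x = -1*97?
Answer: 24597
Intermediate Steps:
x = -100 (x = -3 - 1*97 = -3 - 97 = -100)
T(y) = 9 + y (T(y) = y - 1*(-9) = y + 9 = 9 + y)
T(x) - C = (9 - 100) - 1*(-24688) = -91 + 24688 = 24597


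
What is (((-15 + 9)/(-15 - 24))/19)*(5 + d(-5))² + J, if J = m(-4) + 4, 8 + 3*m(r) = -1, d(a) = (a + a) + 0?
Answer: 297/247 ≈ 1.2024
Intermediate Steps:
d(a) = 2*a (d(a) = 2*a + 0 = 2*a)
m(r) = -3 (m(r) = -8/3 + (⅓)*(-1) = -8/3 - ⅓ = -3)
J = 1 (J = -3 + 4 = 1)
(((-15 + 9)/(-15 - 24))/19)*(5 + d(-5))² + J = (((-15 + 9)/(-15 - 24))/19)*(5 + 2*(-5))² + 1 = (-6/(-39)*(1/19))*(5 - 10)² + 1 = (-6*(-1/39)*(1/19))*(-5)² + 1 = ((2/13)*(1/19))*25 + 1 = (2/247)*25 + 1 = 50/247 + 1 = 297/247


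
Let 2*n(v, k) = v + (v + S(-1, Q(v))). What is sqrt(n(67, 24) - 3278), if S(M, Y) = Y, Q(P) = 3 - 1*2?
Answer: I*sqrt(12842)/2 ≈ 56.661*I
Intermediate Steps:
Q(P) = 1 (Q(P) = 3 - 2 = 1)
n(v, k) = 1/2 + v (n(v, k) = (v + (v + 1))/2 = (v + (1 + v))/2 = (1 + 2*v)/2 = 1/2 + v)
sqrt(n(67, 24) - 3278) = sqrt((1/2 + 67) - 3278) = sqrt(135/2 - 3278) = sqrt(-6421/2) = I*sqrt(12842)/2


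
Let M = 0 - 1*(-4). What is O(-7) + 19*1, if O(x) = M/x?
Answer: 129/7 ≈ 18.429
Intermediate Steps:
M = 4 (M = 0 + 4 = 4)
O(x) = 4/x
O(-7) + 19*1 = 4/(-7) + 19*1 = 4*(-1/7) + 19 = -4/7 + 19 = 129/7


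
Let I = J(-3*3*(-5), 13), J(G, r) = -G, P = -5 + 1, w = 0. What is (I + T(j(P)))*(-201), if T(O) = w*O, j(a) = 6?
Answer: 9045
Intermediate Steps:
P = -4
T(O) = 0 (T(O) = 0*O = 0)
I = -45 (I = -(-3*3)*(-5) = -(-9)*(-5) = -1*45 = -45)
(I + T(j(P)))*(-201) = (-45 + 0)*(-201) = -45*(-201) = 9045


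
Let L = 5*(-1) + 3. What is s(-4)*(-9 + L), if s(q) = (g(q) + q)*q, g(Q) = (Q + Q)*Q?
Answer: 1232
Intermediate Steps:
g(Q) = 2*Q**2 (g(Q) = (2*Q)*Q = 2*Q**2)
s(q) = q*(q + 2*q**2) (s(q) = (2*q**2 + q)*q = (q + 2*q**2)*q = q*(q + 2*q**2))
L = -2 (L = -5 + 3 = -2)
s(-4)*(-9 + L) = ((-4)**2*(1 + 2*(-4)))*(-9 - 2) = (16*(1 - 8))*(-11) = (16*(-7))*(-11) = -112*(-11) = 1232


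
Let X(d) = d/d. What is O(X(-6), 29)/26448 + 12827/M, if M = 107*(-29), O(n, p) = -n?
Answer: -11698331/2829936 ≈ -4.1338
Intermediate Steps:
X(d) = 1
M = -3103
O(X(-6), 29)/26448 + 12827/M = -1*1/26448 + 12827/(-3103) = -1*1/26448 + 12827*(-1/3103) = -1/26448 - 12827/3103 = -11698331/2829936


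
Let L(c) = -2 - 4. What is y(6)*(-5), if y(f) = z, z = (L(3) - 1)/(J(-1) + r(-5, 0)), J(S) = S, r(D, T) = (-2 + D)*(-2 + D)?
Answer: 35/48 ≈ 0.72917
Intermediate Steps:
r(D, T) = (-2 + D)²
L(c) = -6
z = -7/48 (z = (-6 - 1)/(-1 + (-2 - 5)²) = -7/(-1 + (-7)²) = -7/(-1 + 49) = -7/48 ≈ -0.14583)
y(f) = -7/48
y(6)*(-5) = -7/48*(-5) = 35/48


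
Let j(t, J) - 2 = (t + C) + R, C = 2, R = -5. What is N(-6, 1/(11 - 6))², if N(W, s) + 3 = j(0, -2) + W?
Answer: 100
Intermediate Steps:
j(t, J) = -1 + t (j(t, J) = 2 + ((t + 2) - 5) = 2 + ((2 + t) - 5) = 2 + (-3 + t) = -1 + t)
N(W, s) = -4 + W (N(W, s) = -3 + ((-1 + 0) + W) = -3 + (-1 + W) = -4 + W)
N(-6, 1/(11 - 6))² = (-4 - 6)² = (-10)² = 100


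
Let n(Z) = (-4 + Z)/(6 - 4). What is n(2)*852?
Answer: -852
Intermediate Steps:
n(Z) = -2 + Z/2 (n(Z) = (-4 + Z)/2 = (-4 + Z)*(½) = -2 + Z/2)
n(2)*852 = (-2 + (½)*2)*852 = (-2 + 1)*852 = -1*852 = -852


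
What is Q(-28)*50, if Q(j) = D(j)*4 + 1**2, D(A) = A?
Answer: -5550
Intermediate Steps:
Q(j) = 1 + 4*j (Q(j) = j*4 + 1**2 = 4*j + 1 = 1 + 4*j)
Q(-28)*50 = (1 + 4*(-28))*50 = (1 - 112)*50 = -111*50 = -5550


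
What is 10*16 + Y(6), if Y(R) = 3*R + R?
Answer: 184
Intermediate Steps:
Y(R) = 4*R
10*16 + Y(6) = 10*16 + 4*6 = 160 + 24 = 184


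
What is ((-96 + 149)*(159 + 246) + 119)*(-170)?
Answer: -3669280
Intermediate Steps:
((-96 + 149)*(159 + 246) + 119)*(-170) = (53*405 + 119)*(-170) = (21465 + 119)*(-170) = 21584*(-170) = -3669280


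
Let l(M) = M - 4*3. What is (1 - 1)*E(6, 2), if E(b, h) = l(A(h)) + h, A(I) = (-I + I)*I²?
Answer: 0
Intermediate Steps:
A(I) = 0 (A(I) = 0*I² = 0)
l(M) = -12 + M (l(M) = M - 12 = -12 + M)
E(b, h) = -12 + h (E(b, h) = (-12 + 0) + h = -12 + h)
(1 - 1)*E(6, 2) = (1 - 1)*(-12 + 2) = 0*(-10) = 0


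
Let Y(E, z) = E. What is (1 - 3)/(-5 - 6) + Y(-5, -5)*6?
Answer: -328/11 ≈ -29.818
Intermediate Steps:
(1 - 3)/(-5 - 6) + Y(-5, -5)*6 = (1 - 3)/(-5 - 6) - 5*6 = -2/(-11) - 30 = -2*(-1/11) - 30 = 2/11 - 30 = -328/11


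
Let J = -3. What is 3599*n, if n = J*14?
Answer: -151158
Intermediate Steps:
n = -42 (n = -3*14 = -42)
3599*n = 3599*(-42) = -151158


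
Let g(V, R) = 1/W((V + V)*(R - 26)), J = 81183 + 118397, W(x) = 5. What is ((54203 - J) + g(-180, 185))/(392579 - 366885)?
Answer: -363442/64235 ≈ -5.6580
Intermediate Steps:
J = 199580
g(V, R) = ⅕ (g(V, R) = 1/5 = ⅕)
((54203 - J) + g(-180, 185))/(392579 - 366885) = ((54203 - 1*199580) + ⅕)/(392579 - 366885) = ((54203 - 199580) + ⅕)/25694 = (-145377 + ⅕)*(1/25694) = -726884/5*1/25694 = -363442/64235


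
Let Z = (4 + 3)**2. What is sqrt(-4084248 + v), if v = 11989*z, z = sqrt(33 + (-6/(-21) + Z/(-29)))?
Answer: sqrt(-168307775832 + 2433767*sqrt(1302042))/203 ≈ 2004.2*I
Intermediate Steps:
Z = 49 (Z = 7**2 = 49)
z = sqrt(1302042)/203 (z = sqrt(33 + (-6/(-21) + 49/(-29))) = sqrt(33 + (-6*(-1/21) + 49*(-1/29))) = sqrt(33 + (2/7 - 49/29)) = sqrt(33 - 285/203) = sqrt(6414/203) = sqrt(1302042)/203 ≈ 5.6210)
v = 11989*sqrt(1302042)/203 (v = 11989*(sqrt(1302042)/203) = 11989*sqrt(1302042)/203 ≈ 67391.)
sqrt(-4084248 + v) = sqrt(-4084248 + 11989*sqrt(1302042)/203)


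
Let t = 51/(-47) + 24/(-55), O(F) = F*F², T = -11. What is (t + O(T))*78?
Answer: -268676304/2585 ≈ -1.0394e+5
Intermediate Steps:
O(F) = F³
t = -3933/2585 (t = 51*(-1/47) + 24*(-1/55) = -51/47 - 24/55 = -3933/2585 ≈ -1.5215)
(t + O(T))*78 = (-3933/2585 + (-11)³)*78 = (-3933/2585 - 1331)*78 = -3444568/2585*78 = -268676304/2585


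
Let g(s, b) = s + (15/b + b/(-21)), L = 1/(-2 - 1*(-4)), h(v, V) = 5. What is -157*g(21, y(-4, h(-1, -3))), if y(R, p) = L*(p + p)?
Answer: -78343/21 ≈ -3730.6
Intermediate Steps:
L = ½ (L = 1/(-2 + 4) = 1/2 = ½ ≈ 0.50000)
y(R, p) = p (y(R, p) = (p + p)/2 = (2*p)/2 = p)
g(s, b) = s + 15/b - b/21 (g(s, b) = s + (15/b + b*(-1/21)) = s + (15/b - b/21) = s + 15/b - b/21)
-157*g(21, y(-4, h(-1, -3))) = -157*(21 + 15/5 - 1/21*5) = -157*(21 + 15*(⅕) - 5/21) = -157*(21 + 3 - 5/21) = -157*499/21 = -78343/21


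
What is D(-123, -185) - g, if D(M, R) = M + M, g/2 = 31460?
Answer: -63166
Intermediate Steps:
g = 62920 (g = 2*31460 = 62920)
D(M, R) = 2*M
D(-123, -185) - g = 2*(-123) - 1*62920 = -246 - 62920 = -63166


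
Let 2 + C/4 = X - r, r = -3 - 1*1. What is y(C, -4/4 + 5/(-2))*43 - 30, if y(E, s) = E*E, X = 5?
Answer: 33682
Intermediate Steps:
r = -4 (r = -3 - 1 = -4)
C = 28 (C = -8 + 4*(5 - 1*(-4)) = -8 + 4*(5 + 4) = -8 + 4*9 = -8 + 36 = 28)
y(E, s) = E²
y(C, -4/4 + 5/(-2))*43 - 30 = 28²*43 - 30 = 784*43 - 30 = 33712 - 30 = 33682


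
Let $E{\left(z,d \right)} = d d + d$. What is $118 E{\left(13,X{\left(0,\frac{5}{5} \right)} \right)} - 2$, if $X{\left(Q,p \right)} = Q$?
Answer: $-2$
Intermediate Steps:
$E{\left(z,d \right)} = d + d^{2}$ ($E{\left(z,d \right)} = d^{2} + d = d + d^{2}$)
$118 E{\left(13,X{\left(0,\frac{5}{5} \right)} \right)} - 2 = 118 \cdot 0 \left(1 + 0\right) - 2 = 118 \cdot 0 \cdot 1 - 2 = 118 \cdot 0 - 2 = 0 - 2 = -2$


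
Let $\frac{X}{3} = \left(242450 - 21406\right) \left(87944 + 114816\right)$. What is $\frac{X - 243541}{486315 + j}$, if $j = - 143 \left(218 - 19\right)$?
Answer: $\frac{134456400779}{457858} \approx 2.9366 \cdot 10^{5}$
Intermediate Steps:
$X = 134456644320$ ($X = 3 \left(242450 - 21406\right) \left(87944 + 114816\right) = 3 \cdot 221044 \cdot 202760 = 3 \cdot 44818881440 = 134456644320$)
$j = -28457$ ($j = \left(-143\right) 199 = -28457$)
$\frac{X - 243541}{486315 + j} = \frac{134456644320 - 243541}{486315 - 28457} = \frac{134456644320 - 243541}{457858} = 134456400779 \cdot \frac{1}{457858} = \frac{134456400779}{457858}$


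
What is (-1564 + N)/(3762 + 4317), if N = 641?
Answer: -923/8079 ≈ -0.11425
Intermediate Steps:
(-1564 + N)/(3762 + 4317) = (-1564 + 641)/(3762 + 4317) = -923/8079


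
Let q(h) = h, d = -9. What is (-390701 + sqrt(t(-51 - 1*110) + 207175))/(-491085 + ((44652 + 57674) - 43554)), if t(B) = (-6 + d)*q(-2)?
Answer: 390701/432313 - sqrt(207205)/432313 ≈ 0.90269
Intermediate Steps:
t(B) = 30 (t(B) = (-6 - 9)*(-2) = -15*(-2) = 30)
(-390701 + sqrt(t(-51 - 1*110) + 207175))/(-491085 + ((44652 + 57674) - 43554)) = (-390701 + sqrt(30 + 207175))/(-491085 + ((44652 + 57674) - 43554)) = (-390701 + sqrt(207205))/(-491085 + (102326 - 43554)) = (-390701 + sqrt(207205))/(-491085 + 58772) = (-390701 + sqrt(207205))/(-432313) = (-390701 + sqrt(207205))*(-1/432313) = 390701/432313 - sqrt(207205)/432313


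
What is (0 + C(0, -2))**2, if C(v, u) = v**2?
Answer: 0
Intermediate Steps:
(0 + C(0, -2))**2 = (0 + 0**2)**2 = (0 + 0)**2 = 0**2 = 0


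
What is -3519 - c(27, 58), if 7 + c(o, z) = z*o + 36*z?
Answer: -7166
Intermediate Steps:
c(o, z) = -7 + 36*z + o*z (c(o, z) = -7 + (z*o + 36*z) = -7 + (o*z + 36*z) = -7 + (36*z + o*z) = -7 + 36*z + o*z)
-3519 - c(27, 58) = -3519 - (-7 + 36*58 + 27*58) = -3519 - (-7 + 2088 + 1566) = -3519 - 1*3647 = -3519 - 3647 = -7166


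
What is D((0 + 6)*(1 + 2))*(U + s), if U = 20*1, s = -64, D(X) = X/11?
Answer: -72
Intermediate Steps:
D(X) = X/11 (D(X) = X*(1/11) = X/11)
U = 20
D((0 + 6)*(1 + 2))*(U + s) = (((0 + 6)*(1 + 2))/11)*(20 - 64) = ((6*3)/11)*(-44) = ((1/11)*18)*(-44) = (18/11)*(-44) = -72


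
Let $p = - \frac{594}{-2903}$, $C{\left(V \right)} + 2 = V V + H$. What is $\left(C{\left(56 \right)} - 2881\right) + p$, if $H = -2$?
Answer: $\frac{729247}{2903} \approx 251.2$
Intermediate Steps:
$C{\left(V \right)} = -4 + V^{2}$ ($C{\left(V \right)} = -2 + \left(V V - 2\right) = -2 + \left(V^{2} - 2\right) = -2 + \left(-2 + V^{2}\right) = -4 + V^{2}$)
$p = \frac{594}{2903}$ ($p = \left(-594\right) \left(- \frac{1}{2903}\right) = \frac{594}{2903} \approx 0.20462$)
$\left(C{\left(56 \right)} - 2881\right) + p = \left(\left(-4 + 56^{2}\right) - 2881\right) + \frac{594}{2903} = \left(\left(-4 + 3136\right) - 2881\right) + \frac{594}{2903} = \left(3132 - 2881\right) + \frac{594}{2903} = 251 + \frac{594}{2903} = \frac{729247}{2903}$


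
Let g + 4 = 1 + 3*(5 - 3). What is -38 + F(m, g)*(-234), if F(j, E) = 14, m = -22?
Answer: -3314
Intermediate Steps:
g = 3 (g = -4 + (1 + 3*(5 - 3)) = -4 + (1 + 3*2) = -4 + (1 + 6) = -4 + 7 = 3)
-38 + F(m, g)*(-234) = -38 + 14*(-234) = -38 - 3276 = -3314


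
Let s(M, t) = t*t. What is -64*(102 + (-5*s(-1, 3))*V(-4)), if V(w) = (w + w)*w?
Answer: 85632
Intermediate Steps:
s(M, t) = t²
V(w) = 2*w² (V(w) = (2*w)*w = 2*w²)
-64*(102 + (-5*s(-1, 3))*V(-4)) = -64*(102 + (-5*3²)*(2*(-4)²)) = -64*(102 + (-5*9)*(2*16)) = -64*(102 - 45*32) = -64*(102 - 1440) = -64*(-1338) = 85632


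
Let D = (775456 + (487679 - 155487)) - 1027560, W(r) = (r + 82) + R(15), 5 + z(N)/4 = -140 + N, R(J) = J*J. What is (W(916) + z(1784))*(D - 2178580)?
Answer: -16324169268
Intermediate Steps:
R(J) = J²
z(N) = -580 + 4*N (z(N) = -20 + 4*(-140 + N) = -20 + (-560 + 4*N) = -580 + 4*N)
W(r) = 307 + r (W(r) = (r + 82) + 15² = (82 + r) + 225 = 307 + r)
D = 80088 (D = (775456 + 332192) - 1027560 = 1107648 - 1027560 = 80088)
(W(916) + z(1784))*(D - 2178580) = ((307 + 916) + (-580 + 4*1784))*(80088 - 2178580) = (1223 + (-580 + 7136))*(-2098492) = (1223 + 6556)*(-2098492) = 7779*(-2098492) = -16324169268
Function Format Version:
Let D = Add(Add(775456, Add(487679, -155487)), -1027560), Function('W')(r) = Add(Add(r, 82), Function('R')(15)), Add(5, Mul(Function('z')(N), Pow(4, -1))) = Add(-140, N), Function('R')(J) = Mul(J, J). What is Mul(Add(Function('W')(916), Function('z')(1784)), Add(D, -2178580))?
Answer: -16324169268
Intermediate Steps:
Function('R')(J) = Pow(J, 2)
Function('z')(N) = Add(-580, Mul(4, N)) (Function('z')(N) = Add(-20, Mul(4, Add(-140, N))) = Add(-20, Add(-560, Mul(4, N))) = Add(-580, Mul(4, N)))
Function('W')(r) = Add(307, r) (Function('W')(r) = Add(Add(r, 82), Pow(15, 2)) = Add(Add(82, r), 225) = Add(307, r))
D = 80088 (D = Add(Add(775456, 332192), -1027560) = Add(1107648, -1027560) = 80088)
Mul(Add(Function('W')(916), Function('z')(1784)), Add(D, -2178580)) = Mul(Add(Add(307, 916), Add(-580, Mul(4, 1784))), Add(80088, -2178580)) = Mul(Add(1223, Add(-580, 7136)), -2098492) = Mul(Add(1223, 6556), -2098492) = Mul(7779, -2098492) = -16324169268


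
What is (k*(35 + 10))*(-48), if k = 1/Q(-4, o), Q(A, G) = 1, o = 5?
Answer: -2160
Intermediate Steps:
k = 1 (k = 1/1 = 1)
(k*(35 + 10))*(-48) = (1*(35 + 10))*(-48) = (1*45)*(-48) = 45*(-48) = -2160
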